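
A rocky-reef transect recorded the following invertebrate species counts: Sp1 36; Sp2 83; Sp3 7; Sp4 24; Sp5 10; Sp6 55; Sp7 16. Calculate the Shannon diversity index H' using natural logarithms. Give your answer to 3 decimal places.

Total N = 36+83+7+24+10+55+16 = 231, so the proportions are 0.15584, 0.35931, 0.0303, 0.1039, 0.04329, 0.2381, 0.06926 (working shown to 5 dp, full precision carried).
Each pᵢ ln pᵢ term: 0.15584×(-1.85890)=-0.28970, 0.35931×(-1.02358)=-0.36778, 0.0303×(-3.49651)=-0.10595, 0.1039×(-2.26436)=-0.23526, 0.04329×(-3.13983)=-0.13592, 0.2381×(-1.43508)=-0.34169, 0.06926×(-2.66983)=-0.18492.
Sum = -1.66122, so H' = 1.661.

1.661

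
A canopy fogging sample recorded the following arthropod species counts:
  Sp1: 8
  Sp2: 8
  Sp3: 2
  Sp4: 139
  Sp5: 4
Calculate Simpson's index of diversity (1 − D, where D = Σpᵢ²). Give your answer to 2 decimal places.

0.25

Total N = 8+8+2+139+4 = 161, so the proportions are 0.0497, 0.0497, 0.0124, 0.8634, 0.0248 (working shown to 4 dp, full precision carried).
D = 0.0497² + 0.0497² + 0.0124² + 0.8634² + 0.0248² = 0.0025 + 0.0025 + 0.0002 + 0.7454 + 0.0006 = 0.7511.
So 1 − D = 0.2489, i.e. 0.25 to 2 decimal places.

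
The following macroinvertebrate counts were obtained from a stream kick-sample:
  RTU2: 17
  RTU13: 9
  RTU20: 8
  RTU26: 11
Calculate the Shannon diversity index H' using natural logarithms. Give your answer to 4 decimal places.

Total N = 17+9+8+11 = 45, so the proportions are 0.377778, 0.2, 0.177778, 0.244444 (working shown to 6 dp, full precision carried).
Each pᵢ ln pᵢ term: 0.377778×(-0.973449)=-0.367747, 0.2×(-1.609438)=-0.321888, 0.177778×(-1.727221)=-0.307062, 0.244444×(-1.408767)=-0.344365.
Sum = -1.341062, so H' = 1.3411.

1.3411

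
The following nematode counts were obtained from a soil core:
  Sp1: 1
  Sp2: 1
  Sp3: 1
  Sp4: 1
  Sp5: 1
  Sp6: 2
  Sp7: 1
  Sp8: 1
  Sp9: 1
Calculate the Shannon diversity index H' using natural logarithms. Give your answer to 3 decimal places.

Total N = 1+1+1+1+1+2+1+1+1 = 10, so the proportions are 0.1, 0.1, 0.1, 0.1, 0.1, 0.2, 0.1, 0.1, 0.1 (working shown to 5 dp, full precision carried).
Each pᵢ ln pᵢ term: 0.1×(-2.30259)=-0.23026, 0.1×(-2.30259)=-0.23026, 0.1×(-2.30259)=-0.23026, 0.1×(-2.30259)=-0.23026, 0.1×(-2.30259)=-0.23026, 0.2×(-1.60944)=-0.32189, 0.1×(-2.30259)=-0.23026, 0.1×(-2.30259)=-0.23026, 0.1×(-2.30259)=-0.23026.
Sum = -2.16396, so H' = 2.164.

2.164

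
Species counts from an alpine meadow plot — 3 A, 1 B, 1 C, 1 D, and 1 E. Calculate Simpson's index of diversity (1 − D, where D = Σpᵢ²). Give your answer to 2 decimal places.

Total N = 3+1+1+1+1 = 7, so the proportions are 0.4286, 0.1429, 0.1429, 0.1429, 0.1429 (working shown to 4 dp, full precision carried).
D = 0.4286² + 0.1429² + 0.1429² + 0.1429² + 0.1429² = 0.1837 + 0.0204 + 0.0204 + 0.0204 + 0.0204 = 0.2653.
So 1 − D = 0.7347, i.e. 0.73 to 2 decimal places.

0.73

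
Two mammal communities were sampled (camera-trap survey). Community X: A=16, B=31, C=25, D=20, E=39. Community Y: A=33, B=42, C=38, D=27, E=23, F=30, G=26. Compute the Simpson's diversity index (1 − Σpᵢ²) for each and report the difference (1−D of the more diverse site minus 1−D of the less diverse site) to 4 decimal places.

Community X: N=131, proportions 0.122137, 0.236641, 0.19084, 0.152672, 0.29771, giving 1−D = 0.780724 (working shown to 6 dp, full precision carried).
Community Y: N=219, proportions 0.150685, 0.191781, 0.173516, 0.123288, 0.105023, 0.136986, 0.118721, giving 1−D = 0.851317.
Difference = |0.780724 − 0.851317| = 0.070593, i.e. 0.0706 to 4 decimal places.

0.0706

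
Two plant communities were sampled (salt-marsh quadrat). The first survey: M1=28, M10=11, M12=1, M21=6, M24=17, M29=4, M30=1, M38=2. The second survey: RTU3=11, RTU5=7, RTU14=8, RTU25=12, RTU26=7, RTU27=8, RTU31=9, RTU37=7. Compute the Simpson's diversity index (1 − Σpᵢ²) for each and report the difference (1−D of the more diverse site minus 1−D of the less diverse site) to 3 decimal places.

The first survey: N=70, proportions 0.4, 0.15714, 0.01429, 0.08571, 0.24286, 0.05714, 0.01429, 0.02857, giving 1−D = 0.74449 (working shown to 5 dp, full precision carried).
The second survey: N=69, proportions 0.15942, 0.10145, 0.11594, 0.17391, 0.10145, 0.11594, 0.13043, 0.10145, giving 1−D = 0.86957.
Difference = |0.74449 − 0.86957| = 0.12508, i.e. 0.125 to 3 decimal places.

0.125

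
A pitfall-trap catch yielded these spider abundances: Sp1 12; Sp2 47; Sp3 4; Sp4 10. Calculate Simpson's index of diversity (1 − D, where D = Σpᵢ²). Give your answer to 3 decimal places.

0.537

Total N = 12+47+4+10 = 73, so the proportions are 0.16438, 0.64384, 0.05479, 0.13699 (working shown to 5 dp, full precision carried).
D = 0.16438² + 0.64384² + 0.05479² + 0.13699² = 0.02702 + 0.41452 + 0.00300 + 0.01877 = 0.46331.
So 1 − D = 0.53669, i.e. 0.537 to 3 decimal places.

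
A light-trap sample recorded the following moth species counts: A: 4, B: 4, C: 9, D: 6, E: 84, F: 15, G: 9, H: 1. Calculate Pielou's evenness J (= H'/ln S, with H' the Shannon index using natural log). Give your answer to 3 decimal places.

0.621

Total N = 4+4+9+6+84+15+9+1 = 132, so the proportions are 0.0303, 0.0303, 0.06818, 0.04545, 0.63636, 0.11364, 0.06818, 0.00758 (working shown to 5 dp, full precision carried).
H' = −Σ pᵢ ln pᵢ = −((-0.10595) + (-0.10595) + (-0.18311) + (-0.14050) + (-0.28763) + (-0.24713) + (-0.18311) + (-0.03699)) = 1.29038.
With S = 8 species, ln S = 2.07944, so J = 1.29038/2.07944 = 0.62054, i.e. 0.621 to 3 decimal places.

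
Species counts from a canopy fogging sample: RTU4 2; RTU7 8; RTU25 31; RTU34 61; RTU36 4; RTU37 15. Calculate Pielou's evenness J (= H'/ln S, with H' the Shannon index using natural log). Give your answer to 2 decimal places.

Total N = 2+8+31+61+4+15 = 121, so the proportions are 0.0165, 0.0661, 0.2562, 0.5041, 0.0331, 0.124 (working shown to 4 dp, full precision carried).
H' = −Σ pᵢ ln pᵢ = −((-0.0678) + (-0.1796) + (-0.3489) + (-0.3453) + (-0.1127) + (-0.2588)) = 1.3131.
With S = 6 species, ln S = 1.7918, so J = 1.3131/1.7918 = 0.7329, i.e. 0.73 to 2 decimal places.

0.73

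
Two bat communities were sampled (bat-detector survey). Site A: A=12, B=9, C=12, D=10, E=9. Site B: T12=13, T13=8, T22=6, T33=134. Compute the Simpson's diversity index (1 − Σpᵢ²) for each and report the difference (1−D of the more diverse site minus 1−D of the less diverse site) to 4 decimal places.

0.4997

Site A: N=52, proportions 0.230769, 0.173077, 0.230769, 0.192308, 0.173077, giving 1−D = 0.796598 (working shown to 6 dp, full precision carried).
Site B: N=161, proportions 0.080745, 0.049689, 0.037267, 0.832298, giving 1−D = 0.296902.
Difference = |0.796598 − 0.296902| = 0.499696, i.e. 0.4997 to 4 decimal places.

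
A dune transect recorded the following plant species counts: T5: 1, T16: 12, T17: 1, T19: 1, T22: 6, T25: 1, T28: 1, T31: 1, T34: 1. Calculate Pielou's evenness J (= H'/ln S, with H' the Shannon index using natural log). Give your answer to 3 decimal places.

0.726

Total N = 1+12+1+1+6+1+1+1+1 = 25, so the proportions are 0.04, 0.48, 0.04, 0.04, 0.24, 0.04, 0.04, 0.04, 0.04 (working shown to 5 dp, full precision carried).
H' = −Σ pᵢ ln pᵢ = −((-0.12876) + (-0.35231) + (-0.12876) + (-0.12876) + (-0.34251) + (-0.12876) + (-0.12876) + (-0.12876) + (-0.12876)) = 1.59610.
With S = 9 species, ln S = 2.19722, so J = 1.59610/2.19722 = 0.72642, i.e. 0.726 to 3 decimal places.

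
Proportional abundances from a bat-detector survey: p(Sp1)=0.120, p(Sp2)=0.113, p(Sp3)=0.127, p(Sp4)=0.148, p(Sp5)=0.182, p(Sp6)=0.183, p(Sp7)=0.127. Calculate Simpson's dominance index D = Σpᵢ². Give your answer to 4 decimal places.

0.1479

D = 0.12² + 0.113² + 0.127² + 0.148² + 0.182² + 0.183² + 0.127² = 0.014400 + 0.012769 + 0.016129 + 0.021904 + 0.033124 + 0.033489 + 0.016129 = 0.147944 (working shown to 6 dp, full precision carried).
To 4 decimal places, D = 0.1479.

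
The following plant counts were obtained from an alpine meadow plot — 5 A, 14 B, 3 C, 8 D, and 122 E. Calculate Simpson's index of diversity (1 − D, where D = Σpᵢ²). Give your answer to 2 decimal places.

Total N = 5+14+3+8+122 = 152, so the proportions are 0.0329, 0.0921, 0.0197, 0.0526, 0.8026 (working shown to 4 dp, full precision carried).
D = 0.0329² + 0.0921² + 0.0197² + 0.0526² + 0.8026² = 0.0011 + 0.0085 + 0.0004 + 0.0028 + 0.6442 = 0.6569.
So 1 − D = 0.3431, i.e. 0.34 to 2 decimal places.

0.34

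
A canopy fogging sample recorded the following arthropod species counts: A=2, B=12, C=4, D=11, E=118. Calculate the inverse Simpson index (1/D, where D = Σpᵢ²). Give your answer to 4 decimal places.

1.5208

Total N = 2+12+4+11+118 = 147, so the proportions are 0.0136054, 0.0816327, 0.0272109, 0.0748299, 0.8027211 (working shown to 7 dp, full precision carried).
D = 0.0136054² + 0.0816327² + 0.0272109² + 0.0748299² + 0.8027211² = 0.0001851 + 0.0066639 + 0.0007404 + 0.0055995 + 0.6443611 = 0.6575501.
So 1/D = 1.520797, i.e. 1.5208 to 4 decimal places.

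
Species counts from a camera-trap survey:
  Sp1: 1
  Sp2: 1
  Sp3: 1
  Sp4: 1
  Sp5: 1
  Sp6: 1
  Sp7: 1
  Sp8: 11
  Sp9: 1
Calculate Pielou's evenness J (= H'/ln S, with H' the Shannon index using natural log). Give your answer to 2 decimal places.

0.71

Total N = 1+1+1+1+1+1+1+11+1 = 19, so the proportions are 0.0526, 0.0526, 0.0526, 0.0526, 0.0526, 0.0526, 0.0526, 0.5789, 0.0526 (working shown to 4 dp, full precision carried).
H' = −Σ pᵢ ln pᵢ = −((-0.1550) + (-0.1550) + (-0.1550) + (-0.1550) + (-0.1550) + (-0.1550) + (-0.1550) + (-0.3164) + (-0.1550)) = 1.5562.
With S = 9 species, ln S = 2.1972, so J = 1.5562/2.1972 = 0.7082, i.e. 0.71 to 2 decimal places.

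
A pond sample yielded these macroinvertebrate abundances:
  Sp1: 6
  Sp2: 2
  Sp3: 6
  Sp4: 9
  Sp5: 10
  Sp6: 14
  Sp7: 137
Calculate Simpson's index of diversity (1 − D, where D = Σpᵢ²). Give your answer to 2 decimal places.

Total N = 6+2+6+9+10+14+137 = 184, so the proportions are 0.0326, 0.0109, 0.0326, 0.0489, 0.0543, 0.0761, 0.7446 (working shown to 4 dp, full precision carried).
D = 0.0326² + 0.0109² + 0.0326² + 0.0489² + 0.0543² + 0.0761² + 0.7446² = 0.0011 + 0.0001 + 0.0011 + 0.0024 + 0.0030 + 0.0058 + 0.5544 = 0.5678.
So 1 − D = 0.4322, i.e. 0.43 to 2 decimal places.

0.43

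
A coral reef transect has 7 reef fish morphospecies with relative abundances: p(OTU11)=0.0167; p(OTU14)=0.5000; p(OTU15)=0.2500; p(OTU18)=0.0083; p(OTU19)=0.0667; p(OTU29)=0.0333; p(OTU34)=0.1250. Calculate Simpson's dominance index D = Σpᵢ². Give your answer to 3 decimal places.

D = 0.0167² + 0.5² + 0.25² + 0.0083² + 0.0667² + 0.0333² + 0.125² = 0.00028 + 0.25000 + 0.06250 + 0.00007 + 0.00445 + 0.00111 + 0.01562 = 0.33403 (working shown to 5 dp, full precision carried).
To 3 decimal places, D = 0.334.

0.334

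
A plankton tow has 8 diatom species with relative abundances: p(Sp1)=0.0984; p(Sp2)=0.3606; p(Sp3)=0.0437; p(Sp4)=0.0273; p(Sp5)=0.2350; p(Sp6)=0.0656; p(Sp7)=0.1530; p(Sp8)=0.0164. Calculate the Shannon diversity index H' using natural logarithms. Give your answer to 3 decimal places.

Each pᵢ ln pᵢ term (working shown to 5 dp, full precision carried): 0.0984×(-2.31871)=-0.22816, 0.3606×(-1.01999)=-0.36781, 0.0437×(-3.13041)=-0.13680, 0.0273×(-3.60087)=-0.09830, 0.235×(-1.44817)=-0.34032, 0.0656×(-2.72418)=-0.17871, 0.153×(-1.87732)=-0.28723, 0.0164×(-4.11047)=-0.06741.
Sum = -1.70474, so H' = 1.705.

1.705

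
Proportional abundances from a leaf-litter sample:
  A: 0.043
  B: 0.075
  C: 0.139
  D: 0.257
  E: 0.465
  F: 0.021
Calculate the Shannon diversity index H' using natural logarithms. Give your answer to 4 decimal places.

1.3902

Each pᵢ ln pᵢ term (working shown to 6 dp, full precision carried): 0.043×(-3.146555)=-0.135302, 0.075×(-2.590267)=-0.194270, 0.139×(-1.973281)=-0.274286, 0.257×(-1.358679)=-0.349181, 0.465×(-0.765718)=-0.356059, 0.021×(-3.863233)=-0.081128.
Sum = -1.390225, so H' = 1.3902.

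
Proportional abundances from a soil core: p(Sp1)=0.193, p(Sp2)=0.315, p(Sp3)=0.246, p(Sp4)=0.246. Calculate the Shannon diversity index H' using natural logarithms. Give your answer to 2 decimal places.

1.37

Each pᵢ ln pᵢ term (working shown to 4 dp, full precision carried): 0.193×(-1.6451)=-0.3175, 0.315×(-1.1552)=-0.3639, 0.246×(-1.4024)=-0.3450, 0.246×(-1.4024)=-0.3450.
Sum = -1.3714, so H' = 1.37.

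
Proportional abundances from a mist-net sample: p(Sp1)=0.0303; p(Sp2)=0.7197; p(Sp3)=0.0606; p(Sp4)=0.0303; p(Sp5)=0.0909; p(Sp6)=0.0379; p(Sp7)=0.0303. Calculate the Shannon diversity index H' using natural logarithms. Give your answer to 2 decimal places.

1.07

Each pᵢ ln pᵢ term (working shown to 4 dp, full precision carried): 0.0303×(-3.4966)=-0.1059, 0.7197×(-0.3289)=-0.2367, 0.0606×(-2.8035)=-0.1699, 0.0303×(-3.4966)=-0.1059, 0.0909×(-2.3980)=-0.2180, 0.0379×(-3.2728)=-0.1240, 0.0303×(-3.4966)=-0.1059.
Sum = -1.0665, so H' = 1.07.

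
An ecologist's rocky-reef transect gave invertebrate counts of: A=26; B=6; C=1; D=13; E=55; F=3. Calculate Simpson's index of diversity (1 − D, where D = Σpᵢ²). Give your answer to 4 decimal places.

Total N = 26+6+1+13+55+3 = 104, so the proportions are 0.25, 0.057692, 0.009615, 0.125, 0.528846, 0.028846 (working shown to 6 dp, full precision carried).
D = 0.25² + 0.057692² + 0.009615² + 0.125² + 0.528846² + 0.028846² = 0.062500 + 0.003328 + 0.000092 + 0.015625 + 0.279678 + 0.000832 = 0.362056.
So 1 − D = 0.637944, i.e. 0.6379 to 4 decimal places.

0.6379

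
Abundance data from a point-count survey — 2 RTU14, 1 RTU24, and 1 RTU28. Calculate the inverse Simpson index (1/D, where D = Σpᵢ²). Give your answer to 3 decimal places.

2.667

Total N = 2+1+1 = 4, so the proportions are 0.5, 0.25, 0.25 (working shown to 6 dp, full precision carried).
D = 0.5² + 0.25² + 0.25² = 0.250000 + 0.062500 + 0.062500 = 0.375000.
So 1/D = 2.66667, i.e. 2.667 to 3 decimal places.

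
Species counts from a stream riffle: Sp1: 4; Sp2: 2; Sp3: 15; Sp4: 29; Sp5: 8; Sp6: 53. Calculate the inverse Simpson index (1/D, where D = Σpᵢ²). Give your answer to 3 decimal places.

Total N = 4+2+15+29+8+53 = 111, so the proportions are 0.036036, 0.018018, 0.135135, 0.261261, 0.072072, 0.477477 (working shown to 6 dp, full precision carried).
D = 0.036036² + 0.018018² + 0.135135² + 0.261261² + 0.072072² + 0.477477² = 0.001299 + 0.000325 + 0.018262 + 0.068257 + 0.005194 + 0.227985 = 0.321321.
So 1/D = 3.11215, i.e. 3.112 to 3 decimal places.

3.112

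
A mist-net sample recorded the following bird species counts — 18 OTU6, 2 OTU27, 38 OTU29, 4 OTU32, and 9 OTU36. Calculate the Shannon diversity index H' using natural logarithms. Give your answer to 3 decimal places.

Total N = 18+2+38+4+9 = 71, so the proportions are 0.25352, 0.02817, 0.53521, 0.05634, 0.12676 (working shown to 5 dp, full precision carried).
Each pᵢ ln pᵢ term: 0.25352×(-1.37231)=-0.34791, 0.02817×(-3.56953)=-0.10055, 0.53521×(-0.62509)=-0.33456, 0.05634×(-2.87639)=-0.16205, 0.12676×(-2.06546)=-0.26182.
Sum = -1.20688, so H' = 1.207.

1.207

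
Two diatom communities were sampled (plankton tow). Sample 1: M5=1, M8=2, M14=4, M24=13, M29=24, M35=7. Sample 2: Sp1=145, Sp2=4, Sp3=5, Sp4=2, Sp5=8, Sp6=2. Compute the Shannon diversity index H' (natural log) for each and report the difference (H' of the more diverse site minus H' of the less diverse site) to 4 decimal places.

Sample 1: N=51, proportions 0.0196078, 0.0392157, 0.0784314, 0.254902, 0.4705882, 0.1372549, giving H' = 1.3794633 (working shown to 7 dp, full precision carried).
Sample 2: N=166, proportions 0.873494, 0.0240964, 0.0301205, 0.0120482, 0.0481928, 0.0120482, giving H' = 0.5660427.
Difference = |1.3794633 − 0.5660427| = 0.8134206, i.e. 0.8134 to 4 decimal places.

0.8134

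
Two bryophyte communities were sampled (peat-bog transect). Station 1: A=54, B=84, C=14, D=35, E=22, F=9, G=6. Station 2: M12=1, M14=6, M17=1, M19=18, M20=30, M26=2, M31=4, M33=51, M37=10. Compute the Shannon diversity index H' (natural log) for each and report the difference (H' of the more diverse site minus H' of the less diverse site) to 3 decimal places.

Station 1: N=224, proportions 0.24107, 0.375, 0.0625, 0.15625, 0.09821, 0.04018, 0.02679, giving H' = 1.62814 (working shown to 5 dp, full precision carried).
Station 2: N=123, proportions 0.00813, 0.04878, 0.00813, 0.14634, 0.2439, 0.01626, 0.03252, 0.41463, 0.0813, giving H' = 1.59842.
Difference = |1.62814 − 1.59842| = 0.02972, i.e. 0.030 to 3 decimal places.

0.030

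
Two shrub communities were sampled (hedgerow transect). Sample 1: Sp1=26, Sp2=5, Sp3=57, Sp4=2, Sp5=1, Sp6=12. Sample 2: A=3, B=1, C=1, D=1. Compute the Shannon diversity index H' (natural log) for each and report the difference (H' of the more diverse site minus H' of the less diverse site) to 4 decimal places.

0.0487

Sample 1: N=103, proportions 0.252427, 0.048544, 0.553398, 0.019417, 0.009709, 0.116505, giving H' = 1.193789 (working shown to 6 dp, full precision carried).
Sample 2: N=6, proportions 0.5, 0.166667, 0.166667, 0.166667, giving H' = 1.242453.
Difference = |1.193789 − 1.242453| = 0.048664, i.e. 0.0487 to 4 decimal places.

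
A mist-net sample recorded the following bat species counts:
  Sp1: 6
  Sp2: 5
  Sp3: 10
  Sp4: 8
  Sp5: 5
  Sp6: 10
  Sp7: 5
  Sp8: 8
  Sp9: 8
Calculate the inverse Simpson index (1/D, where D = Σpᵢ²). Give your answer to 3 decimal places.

Total N = 6+5+10+8+5+10+5+8+8 = 65, so the proportions are 0.0923077, 0.0769231, 0.1538462, 0.1230769, 0.0769231, 0.1538462, 0.0769231, 0.1230769, 0.1230769 (working shown to 7 dp, full precision carried).
D = 0.0923077² + 0.0769231² + 0.1538462² + 0.1230769² + 0.0769231² + 0.1538462² + 0.0769231² + 0.1230769² + 0.1230769² = 0.0085207 + 0.0059172 + 0.0236686 + 0.0151479 + 0.0059172 + 0.0236686 + 0.0059172 + 0.0151479 + 0.0151479 = 0.1190533.
So 1/D = 8.39960, i.e. 8.400 to 3 decimal places.

8.400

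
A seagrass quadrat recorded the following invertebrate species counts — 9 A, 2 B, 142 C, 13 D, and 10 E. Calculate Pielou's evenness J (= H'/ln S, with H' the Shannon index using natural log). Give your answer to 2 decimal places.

0.45

Total N = 9+2+142+13+10 = 176, so the proportions are 0.0511, 0.0114, 0.8068, 0.0739, 0.0568 (working shown to 4 dp, full precision carried).
H' = −Σ pᵢ ln pᵢ = −((-0.1520) + (-0.0509) + (-0.1732) + (-0.1925) + (-0.1629)) = 0.7315.
With S = 5 species, ln S = 1.6094, so J = 0.7315/1.6094 = 0.4545, i.e. 0.45 to 2 decimal places.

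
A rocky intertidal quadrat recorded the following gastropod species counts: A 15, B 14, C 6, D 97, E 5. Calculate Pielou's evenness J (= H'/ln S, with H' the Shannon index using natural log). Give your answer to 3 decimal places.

Total N = 15+14+6+97+5 = 137, so the proportions are 0.10949, 0.10219, 0.0438, 0.70803, 0.0365 (working shown to 5 dp, full precision carried).
H' = −Σ pᵢ ln pᵢ = −((-0.24218) + (-0.23309) + (-0.13700) + (-0.24446) + (-0.12082)) = 0.97756.
With S = 5 species, ln S = 1.60944, so J = 0.97756/1.60944 = 0.60739, i.e. 0.607 to 3 decimal places.

0.607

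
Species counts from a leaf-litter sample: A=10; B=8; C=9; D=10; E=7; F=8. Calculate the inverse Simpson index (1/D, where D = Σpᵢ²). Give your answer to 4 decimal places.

Total N = 10+8+9+10+7+8 = 52, so the proportions are 0.19230769, 0.15384615, 0.17307692, 0.19230769, 0.13461538, 0.15384615 (working shown to 8 dp, full precision carried).
D = 0.19230769² + 0.15384615² + 0.17307692² + 0.19230769² + 0.13461538² + 0.15384615² = 0.03698225 + 0.02366864 + 0.02995562 + 0.03698225 + 0.01812130 + 0.02366864 = 0.16937870.
So 1/D = 5.903930, i.e. 5.9039 to 4 decimal places.

5.9039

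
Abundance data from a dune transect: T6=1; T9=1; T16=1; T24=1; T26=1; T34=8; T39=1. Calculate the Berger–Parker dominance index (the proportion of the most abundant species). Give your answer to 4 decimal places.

0.5714

Total N = 1+1+1+1+1+8+1 = 14, so the proportions are 0.071429, 0.071429, 0.071429, 0.071429, 0.071429, 0.571429, 0.071429 (working shown to 6 dp, full precision carried).
The largest proportion is 0.571429, i.e. d = 0.5714 to 4 decimal places.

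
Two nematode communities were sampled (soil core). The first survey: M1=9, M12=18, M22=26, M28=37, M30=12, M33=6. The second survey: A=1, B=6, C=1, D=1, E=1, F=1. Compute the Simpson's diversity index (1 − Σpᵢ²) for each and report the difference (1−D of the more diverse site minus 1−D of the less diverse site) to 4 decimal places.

The first survey: N=108, proportions 0.083333, 0.166667, 0.240741, 0.342593, 0.111111, 0.055556, giving 1−D = 0.774520 (working shown to 6 dp, full precision carried).
The second survey: N=11, proportions 0.090909, 0.545455, 0.090909, 0.090909, 0.090909, 0.090909, giving 1−D = 0.661157.
Difference = |0.774520 − 0.661157| = 0.113363, i.e. 0.1134 to 4 decimal places.

0.1134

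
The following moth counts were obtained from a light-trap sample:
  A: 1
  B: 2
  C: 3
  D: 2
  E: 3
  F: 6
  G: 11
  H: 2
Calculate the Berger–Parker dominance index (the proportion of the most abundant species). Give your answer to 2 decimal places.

Total N = 1+2+3+2+3+6+11+2 = 30, so the proportions are 0.0333, 0.0667, 0.1, 0.0667, 0.1, 0.2, 0.3667, 0.0667 (working shown to 4 dp, full precision carried).
The largest proportion is 0.3667, i.e. d = 0.37 to 2 decimal places.

0.37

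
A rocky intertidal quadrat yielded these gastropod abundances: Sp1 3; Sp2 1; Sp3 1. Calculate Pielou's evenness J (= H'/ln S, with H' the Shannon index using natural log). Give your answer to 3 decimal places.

0.865

Total N = 3+1+1 = 5, so the proportions are 0.6, 0.2, 0.2 (working shown to 5 dp, full precision carried).
H' = −Σ pᵢ ln pᵢ = −((-0.30650) + (-0.32189) + (-0.32189)) = 0.95027.
With S = 3 species, ln S = 1.09861, so J = 0.95027/1.09861 = 0.86497, i.e. 0.865 to 3 decimal places.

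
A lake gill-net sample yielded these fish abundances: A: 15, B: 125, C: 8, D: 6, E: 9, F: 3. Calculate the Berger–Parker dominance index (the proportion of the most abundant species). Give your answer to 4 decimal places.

0.7530

Total N = 15+125+8+6+9+3 = 166, so the proportions are 0.090361, 0.753012, 0.048193, 0.036145, 0.054217, 0.018072 (working shown to 6 dp, full precision carried).
The largest proportion is 0.753012, i.e. d = 0.7530 to 4 decimal places.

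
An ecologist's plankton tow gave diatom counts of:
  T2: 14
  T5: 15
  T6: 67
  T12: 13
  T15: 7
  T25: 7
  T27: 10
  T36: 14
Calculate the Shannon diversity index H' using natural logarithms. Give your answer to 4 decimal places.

Total N = 14+15+67+13+7+7+10+14 = 147, so the proportions are 0.095238, 0.102041, 0.455782, 0.088435, 0.047619, 0.047619, 0.068027, 0.095238 (working shown to 6 dp, full precision carried).
Each pᵢ ln pᵢ term: 0.095238×(-2.351375)=-0.223941, 0.102041×(-2.282382)=-0.232896, 0.455782×(-0.785740)=-0.358126, 0.088435×(-2.425483)=-0.214499, 0.047619×(-3.044522)=-0.144977, 0.047619×(-3.044522)=-0.144977, 0.068027×(-2.687847)=-0.182847, 0.095238×(-2.351375)=-0.223941.
Sum = -1.726203, so H' = 1.7262.

1.7262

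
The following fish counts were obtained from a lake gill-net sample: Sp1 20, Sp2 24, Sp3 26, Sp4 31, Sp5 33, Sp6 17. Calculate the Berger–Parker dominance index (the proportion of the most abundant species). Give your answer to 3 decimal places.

0.219

Total N = 20+24+26+31+33+17 = 151, so the proportions are 0.13245, 0.15894, 0.17219, 0.2053, 0.21854, 0.11258 (working shown to 5 dp, full precision carried).
The largest proportion is 0.21854, i.e. d = 0.219 to 3 decimal places.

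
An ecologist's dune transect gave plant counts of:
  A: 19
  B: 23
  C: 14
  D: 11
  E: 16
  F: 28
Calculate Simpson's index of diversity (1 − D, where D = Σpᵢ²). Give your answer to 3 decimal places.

0.818

Total N = 19+23+14+11+16+28 = 111, so the proportions are 0.17117, 0.20721, 0.12613, 0.0991, 0.14414, 0.25225 (working shown to 5 dp, full precision carried).
D = 0.17117² + 0.20721² + 0.12613² + 0.0991² + 0.14414² + 0.25225² = 0.02930 + 0.04293 + 0.01591 + 0.00982 + 0.02078 + 0.06363 = 0.18237.
So 1 − D = 0.81763, i.e. 0.818 to 3 decimal places.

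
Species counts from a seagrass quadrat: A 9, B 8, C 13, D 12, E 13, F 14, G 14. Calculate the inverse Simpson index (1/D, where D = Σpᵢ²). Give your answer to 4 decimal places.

Total N = 9+8+13+12+13+14+14 = 83, so the proportions are 0.108433735, 0.096385542, 0.156626506, 0.144578313, 0.156626506, 0.168674699, 0.168674699 (working shown to 9 dp, full precision carried).
D = 0.108433735² + 0.096385542² + 0.156626506² + 0.144578313² + 0.156626506² + 0.168674699² + 0.168674699² = 0.011757875 + 0.009290173 + 0.024531862 + 0.020902889 + 0.024531862 + 0.028451154 + 0.028451154 = 0.147916969.
So 1/D = 6.7605496, i.e. 6.7605 to 4 decimal places.

6.7605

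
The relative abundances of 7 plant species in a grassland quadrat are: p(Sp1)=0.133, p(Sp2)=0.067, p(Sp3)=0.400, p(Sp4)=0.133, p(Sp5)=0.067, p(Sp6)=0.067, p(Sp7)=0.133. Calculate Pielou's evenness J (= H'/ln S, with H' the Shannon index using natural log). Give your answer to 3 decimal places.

0.881

H' = −Σ pᵢ ln pᵢ = −((-0.26832) + (-0.18111) + (-0.36652) + (-0.26832) + (-0.18111) + (-0.18111) + (-0.26832)) = 1.71478 (working shown to 5 dp, full precision carried).
With S = 7 species, ln S = 1.94591, so J = 1.71478/1.94591 = 0.88122, i.e. 0.881 to 3 decimal places.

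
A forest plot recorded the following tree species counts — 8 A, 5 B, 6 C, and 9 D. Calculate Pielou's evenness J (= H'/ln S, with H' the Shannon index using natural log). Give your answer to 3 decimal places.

0.981

Total N = 8+5+6+9 = 28, so the proportions are 0.28571, 0.17857, 0.21429, 0.32143 (working shown to 5 dp, full precision carried).
H' = −Σ pᵢ ln pᵢ = −((-0.35793) + (-0.30764) + (-0.33010) + (-0.36481)) = 1.36048.
With S = 4 species, ln S = 1.38629, so J = 1.36048/1.38629 = 0.98138, i.e. 0.981 to 3 decimal places.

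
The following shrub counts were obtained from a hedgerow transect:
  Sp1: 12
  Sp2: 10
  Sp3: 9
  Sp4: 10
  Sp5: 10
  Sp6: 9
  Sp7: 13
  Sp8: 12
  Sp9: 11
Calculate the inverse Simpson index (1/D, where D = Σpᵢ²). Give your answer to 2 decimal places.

8.86

Total N = 12+10+9+10+10+9+13+12+11 = 96, so the proportions are 0.125, 0.104167, 0.09375, 0.104167, 0.104167, 0.09375, 0.135417, 0.125, 0.114583 (working shown to 6 dp, full precision carried).
D = 0.125² + 0.104167² + 0.09375² + 0.104167² + 0.104167² + 0.09375² + 0.135417² + 0.125² + 0.114583² = 0.015625 + 0.010851 + 0.008789 + 0.010851 + 0.010851 + 0.008789 + 0.018338 + 0.015625 + 0.013129 = 0.112847.
So 1/D = 8.8615, i.e. 8.86 to 2 decimal places.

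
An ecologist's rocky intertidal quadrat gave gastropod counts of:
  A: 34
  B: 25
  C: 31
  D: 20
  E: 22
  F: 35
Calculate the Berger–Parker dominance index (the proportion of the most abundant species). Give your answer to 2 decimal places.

0.21

Total N = 34+25+31+20+22+35 = 167, so the proportions are 0.2036, 0.1497, 0.1856, 0.1198, 0.1317, 0.2096 (working shown to 4 dp, full precision carried).
The largest proportion is 0.2096, i.e. d = 0.21 to 2 decimal places.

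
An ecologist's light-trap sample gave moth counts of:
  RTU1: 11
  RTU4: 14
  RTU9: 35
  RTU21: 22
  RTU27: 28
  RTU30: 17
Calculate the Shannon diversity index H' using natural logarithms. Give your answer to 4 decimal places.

Total N = 11+14+35+22+28+17 = 127, so the proportions are 0.086614, 0.110236, 0.275591, 0.173228, 0.220472, 0.133858 (working shown to 6 dp, full precision carried).
Each pᵢ ln pᵢ term: 0.086614×(-2.446292)=-0.211884, 0.110236×(-2.205130)=-0.243085, 0.275591×(-1.288839)=-0.355192, 0.173228×(-1.753145)=-0.303694, 0.220472×(-1.511983)=-0.333350, 0.133858×(-2.010974)=-0.269185.
Sum = -1.716391, so H' = 1.7164.

1.7164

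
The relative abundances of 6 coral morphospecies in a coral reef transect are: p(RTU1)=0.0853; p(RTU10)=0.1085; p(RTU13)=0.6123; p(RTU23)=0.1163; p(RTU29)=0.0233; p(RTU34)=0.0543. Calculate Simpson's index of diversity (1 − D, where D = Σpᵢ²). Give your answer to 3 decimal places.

0.589

D = 0.0853² + 0.1085² + 0.6123² + 0.1163² + 0.0233² + 0.0543² = 0.00728 + 0.01177 + 0.37491 + 0.01353 + 0.00054 + 0.00295 = 0.41098 (working shown to 5 dp, full precision carried).
So 1 − D = 0.58902, i.e. 0.589 to 3 decimal places.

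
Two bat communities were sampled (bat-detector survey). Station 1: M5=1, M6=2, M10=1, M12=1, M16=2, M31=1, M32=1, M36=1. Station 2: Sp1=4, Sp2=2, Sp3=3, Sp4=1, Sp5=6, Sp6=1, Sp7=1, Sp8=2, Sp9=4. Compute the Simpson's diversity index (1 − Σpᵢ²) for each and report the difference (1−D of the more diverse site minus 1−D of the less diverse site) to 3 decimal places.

0.013

Station 1: N=10, proportions 0.1, 0.2, 0.1, 0.1, 0.2, 0.1, 0.1, 0.1, giving 1−D = 0.86000 (working shown to 5 dp, full precision carried).
Station 2: N=24, proportions 0.16667, 0.08333, 0.125, 0.04167, 0.25, 0.04167, 0.04167, 0.08333, 0.16667, giving 1−D = 0.84722.
Difference = |0.86000 − 0.84722| = 0.01278, i.e. 0.013 to 3 decimal places.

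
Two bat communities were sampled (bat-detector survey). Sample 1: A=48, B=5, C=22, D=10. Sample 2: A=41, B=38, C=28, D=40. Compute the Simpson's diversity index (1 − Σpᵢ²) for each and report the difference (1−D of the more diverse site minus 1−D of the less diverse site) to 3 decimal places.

0.148

Sample 1: N=85, proportions 0.56471, 0.05882, 0.25882, 0.11765, giving 1−D = 0.59682 (working shown to 5 dp, full precision carried).
Sample 2: N=147, proportions 0.27891, 0.2585, 0.19048, 0.27211, giving 1−D = 0.74506.
Difference = |0.59682 − 0.74506| = 0.14824, i.e. 0.148 to 3 decimal places.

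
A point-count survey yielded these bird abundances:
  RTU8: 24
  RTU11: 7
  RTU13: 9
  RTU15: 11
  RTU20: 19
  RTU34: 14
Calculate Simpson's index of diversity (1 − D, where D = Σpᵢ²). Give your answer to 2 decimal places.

Total N = 24+7+9+11+19+14 = 84, so the proportions are 0.2857, 0.0833, 0.1071, 0.131, 0.2262, 0.1667 (working shown to 4 dp, full precision carried).
D = 0.2857² + 0.0833² + 0.1071² + 0.131² + 0.2262² + 0.1667² = 0.0816 + 0.0069 + 0.0115 + 0.0171 + 0.0512 + 0.0278 = 0.1961.
So 1 − D = 0.8039, i.e. 0.80 to 2 decimal places.

0.80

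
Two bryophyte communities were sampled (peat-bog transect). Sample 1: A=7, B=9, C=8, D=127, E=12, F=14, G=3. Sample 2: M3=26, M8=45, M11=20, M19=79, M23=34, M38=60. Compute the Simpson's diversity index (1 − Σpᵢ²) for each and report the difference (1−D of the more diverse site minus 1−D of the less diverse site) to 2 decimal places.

0.31

Sample 1: N=180, proportions 0.0389, 0.05, 0.0444, 0.7056, 0.0667, 0.0778, 0.0167, giving 1−D = 0.4854 (working shown to 4 dp, full precision carried).
Sample 2: N=264, proportions 0.0985, 0.1705, 0.0758, 0.2992, 0.1288, 0.2273, giving 1−D = 0.7977.
Difference = |0.4854 − 0.7977| = 0.3123, i.e. 0.31 to 2 decimal places.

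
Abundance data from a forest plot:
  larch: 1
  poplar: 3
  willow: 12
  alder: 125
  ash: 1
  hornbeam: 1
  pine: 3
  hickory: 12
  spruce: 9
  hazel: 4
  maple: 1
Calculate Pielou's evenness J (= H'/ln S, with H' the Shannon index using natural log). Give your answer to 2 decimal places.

0.46

Total N = 1+3+12+125+1+1+3+12+9+4+1 = 172, so the proportions are 0.0058, 0.0174, 0.0698, 0.7267, 0.0058, 0.0058, 0.0174, 0.0698, 0.0523, 0.0233, 0.0058 (working shown to 4 dp, full precision carried).
H' = −Σ pᵢ ln pᵢ = −((-0.0299) + (-0.0706) + (-0.1858) + (-0.2320) + (-0.0299) + (-0.0299) + (-0.0706) + (-0.1858) + (-0.1544) + (-0.0875) + (-0.0299)) = 1.1063.
With S = 11 species, ln S = 2.3979, so J = 1.1063/2.3979 = 0.4614, i.e. 0.46 to 2 decimal places.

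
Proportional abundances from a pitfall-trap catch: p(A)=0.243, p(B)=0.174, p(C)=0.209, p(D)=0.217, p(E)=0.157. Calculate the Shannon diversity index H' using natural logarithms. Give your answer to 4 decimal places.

1.5974

Each pᵢ ln pᵢ term (working shown to 7 dp, full precision carried): 0.243×(-1.4146938)=-0.3437706, 0.174×(-1.7487000)=-0.3042738, 0.209×(-1.5654210)=-0.3271730, 0.217×(-1.5278579)=-0.3315452, 0.157×(-1.8515095)=-0.2906870.
Sum = -1.5974496, so H' = 1.5974.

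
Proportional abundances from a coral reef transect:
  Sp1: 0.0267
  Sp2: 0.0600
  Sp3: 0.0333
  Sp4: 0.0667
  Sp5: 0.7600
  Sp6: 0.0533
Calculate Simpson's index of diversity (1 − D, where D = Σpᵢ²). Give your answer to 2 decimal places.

D = 0.0267² + 0.06² + 0.0333² + 0.0667² + 0.76² + 0.0533² = 0.0007 + 0.0036 + 0.0011 + 0.0044 + 0.5776 + 0.0028 = 0.5903 (working shown to 4 dp, full precision carried).
So 1 − D = 0.4097, i.e. 0.41 to 2 decimal places.

0.41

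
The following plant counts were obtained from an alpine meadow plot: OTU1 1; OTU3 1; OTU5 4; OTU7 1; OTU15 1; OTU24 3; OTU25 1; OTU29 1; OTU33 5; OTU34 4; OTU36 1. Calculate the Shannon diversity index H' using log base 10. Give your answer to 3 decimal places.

0.938

Total N = 1+1+4+1+1+3+1+1+5+4+1 = 23, so the proportions are 0.04348, 0.04348, 0.17391, 0.04348, 0.04348, 0.13043, 0.04348, 0.04348, 0.21739, 0.17391, 0.04348 (working shown to 5 dp, full precision carried).
Each pᵢ log₁₀ pᵢ term: 0.04348×(-1.36173)=-0.05921, 0.04348×(-1.36173)=-0.05921, 0.17391×(-0.75967)=-0.13212, 0.04348×(-1.36173)=-0.05921, 0.04348×(-1.36173)=-0.05921, 0.13043×(-0.88461)=-0.11538, 0.04348×(-1.36173)=-0.05921, 0.04348×(-1.36173)=-0.05921, 0.21739×(-0.66276)=-0.14408, 0.17391×(-0.75967)=-0.13212, 0.04348×(-1.36173)=-0.05921.
Sum = -0.93813, so H' = 0.938.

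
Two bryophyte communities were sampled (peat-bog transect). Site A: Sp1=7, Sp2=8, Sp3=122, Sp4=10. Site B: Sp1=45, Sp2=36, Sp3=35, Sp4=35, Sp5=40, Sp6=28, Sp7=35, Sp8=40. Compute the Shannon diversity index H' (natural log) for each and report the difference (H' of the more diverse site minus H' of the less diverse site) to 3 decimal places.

Site A: N=147, proportions 0.04762, 0.05442, 0.82993, 0.06803, giving H' = 0.64095 (working shown to 5 dp, full precision carried).
Site B: N=294, proportions 0.15306, 0.12245, 0.11905, 0.11905, 0.13605, 0.09524, 0.11905, 0.13605, giving H' = 2.07123.
Difference = |0.64095 − 2.07123| = 1.43028, i.e. 1.430 to 3 decimal places.

1.430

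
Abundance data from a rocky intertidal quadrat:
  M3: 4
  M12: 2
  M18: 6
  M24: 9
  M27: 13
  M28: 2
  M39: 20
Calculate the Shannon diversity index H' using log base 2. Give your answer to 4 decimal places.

2.4041

Total N = 4+2+6+9+13+2+20 = 56, so the proportions are 0.071429, 0.035714, 0.107143, 0.160714, 0.232143, 0.035714, 0.357143 (working shown to 6 dp, full precision carried).
Each pᵢ log₂ pᵢ term: 0.071429×(-3.807355)=-0.271954, 0.035714×(-4.807355)=-0.171691, 0.107143×(-3.222392)=-0.345256, 0.160714×(-2.637430)=-0.423873, 0.232143×(-2.106915)=-0.489105, 0.035714×(-4.807355)=-0.171691, 0.357143×(-1.485427)=-0.530510.
Sum = -2.404080, so H' = 2.4041.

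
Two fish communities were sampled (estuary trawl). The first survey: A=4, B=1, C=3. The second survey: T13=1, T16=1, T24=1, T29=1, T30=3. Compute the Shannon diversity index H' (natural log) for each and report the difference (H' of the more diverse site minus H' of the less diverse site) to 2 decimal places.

0.50

The first survey: N=8, proportions 0.5, 0.125, 0.375, giving H' = 0.9743 (working shown to 4 dp, full precision carried).
The second survey: N=7, proportions 0.1429, 0.1429, 0.1429, 0.1429, 0.4286, giving H' = 1.4751.
Difference = |0.9743 − 1.4751| = 0.5008, i.e. 0.50 to 2 decimal places.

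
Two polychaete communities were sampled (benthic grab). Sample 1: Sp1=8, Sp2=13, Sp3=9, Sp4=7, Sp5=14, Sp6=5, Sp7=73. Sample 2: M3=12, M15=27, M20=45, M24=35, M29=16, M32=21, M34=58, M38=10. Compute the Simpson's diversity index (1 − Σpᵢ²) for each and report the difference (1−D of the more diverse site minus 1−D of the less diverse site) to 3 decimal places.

Sample 1: N=129, proportions 0.06202, 0.10078, 0.06977, 0.05426, 0.10853, 0.03876, 0.56589, giving 1−D = 0.64467 (working shown to 5 dp, full precision carried).
Sample 2: N=224, proportions 0.05357, 0.12054, 0.20089, 0.15625, 0.07143, 0.09375, 0.25893, 0.04464, giving 1−D = 0.83490.
Difference = |0.64467 − 0.83490| = 0.19023, i.e. 0.190 to 3 decimal places.

0.190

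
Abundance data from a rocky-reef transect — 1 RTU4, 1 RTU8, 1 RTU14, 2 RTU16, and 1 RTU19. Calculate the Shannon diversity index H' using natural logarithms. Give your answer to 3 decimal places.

1.561

Total N = 1+1+1+2+1 = 6, so the proportions are 0.16667, 0.16667, 0.16667, 0.33333, 0.16667 (working shown to 5 dp, full precision carried).
Each pᵢ ln pᵢ term: 0.16667×(-1.79176)=-0.29863, 0.16667×(-1.79176)=-0.29863, 0.16667×(-1.79176)=-0.29863, 0.33333×(-1.09861)=-0.36620, 0.16667×(-1.79176)=-0.29863.
Sum = -1.56071, so H' = 1.561.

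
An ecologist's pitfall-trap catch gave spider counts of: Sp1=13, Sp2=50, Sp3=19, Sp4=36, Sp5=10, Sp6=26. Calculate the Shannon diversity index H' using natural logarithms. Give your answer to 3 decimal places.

1.650

Total N = 13+50+19+36+10+26 = 154, so the proportions are 0.08442, 0.32468, 0.12338, 0.23377, 0.06494, 0.16883 (working shown to 5 dp, full precision carried).
Each pᵢ ln pᵢ term: 0.08442×(-2.47200)=-0.20868, 0.32468×(-1.12493)=-0.36524, 0.12338×(-2.09251)=-0.25817, 0.23377×(-1.45343)=-0.33976, 0.06494×(-2.73437)=-0.17756, 0.16883×(-1.77886)=-0.30033.
Sum = -1.64973, so H' = 1.650.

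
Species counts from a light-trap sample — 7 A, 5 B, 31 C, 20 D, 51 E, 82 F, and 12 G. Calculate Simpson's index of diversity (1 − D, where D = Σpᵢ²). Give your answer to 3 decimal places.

Total N = 7+5+31+20+51+82+12 = 208, so the proportions are 0.03365, 0.02404, 0.14904, 0.09615, 0.24519, 0.39423, 0.05769 (working shown to 5 dp, full precision carried).
D = 0.03365² + 0.02404² + 0.14904² + 0.09615² + 0.24519² + 0.39423² + 0.05769² = 0.00113 + 0.00058 + 0.02221 + 0.00925 + 0.06012 + 0.15542 + 0.00333 = 0.25203.
So 1 − D = 0.74797, i.e. 0.748 to 3 decimal places.

0.748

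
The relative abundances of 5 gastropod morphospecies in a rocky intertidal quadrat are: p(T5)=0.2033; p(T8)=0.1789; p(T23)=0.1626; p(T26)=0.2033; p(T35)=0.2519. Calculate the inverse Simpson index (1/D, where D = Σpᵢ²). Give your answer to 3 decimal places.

D = 0.2033² + 0.1789² + 0.1626² + 0.2033² + 0.2519² = 0.0413309 + 0.0320052 + 0.0264388 + 0.0413309 + 0.0634536 = 0.2045594 (working shown to 7 dp, full precision carried).
So 1/D = 4.88856, i.e. 4.889 to 3 decimal places.

4.889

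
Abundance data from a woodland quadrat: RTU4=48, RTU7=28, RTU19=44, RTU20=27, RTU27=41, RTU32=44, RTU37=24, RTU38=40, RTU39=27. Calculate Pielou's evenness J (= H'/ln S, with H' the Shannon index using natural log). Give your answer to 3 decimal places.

Total N = 48+28+44+27+41+44+24+40+27 = 323, so the proportions are 0.14861, 0.08669, 0.13622, 0.08359, 0.12693, 0.13622, 0.0743, 0.12384, 0.08359 (working shown to 5 dp, full precision carried).
H' = −Σ pᵢ ln pᵢ = −((-0.28331) + (-0.21199) + (-0.27156) + (-0.20746) + (-0.26200) + (-0.27156) + (-0.19316) + (-0.25867) + (-0.20746)) = 2.16716.
With S = 9 species, ln S = 2.19722, so J = 2.16716/2.19722 = 0.98632, i.e. 0.986 to 3 decimal places.

0.986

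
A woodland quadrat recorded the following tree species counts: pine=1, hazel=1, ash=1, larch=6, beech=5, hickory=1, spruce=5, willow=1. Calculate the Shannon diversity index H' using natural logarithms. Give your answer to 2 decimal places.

Total N = 1+1+1+6+5+1+5+1 = 21, so the proportions are 0.0476, 0.0476, 0.0476, 0.2857, 0.2381, 0.0476, 0.2381, 0.0476 (working shown to 4 dp, full precision carried).
Each pᵢ ln pᵢ term: 0.0476×(-3.0445)=-0.1450, 0.0476×(-3.0445)=-0.1450, 0.0476×(-3.0445)=-0.1450, 0.2857×(-1.2528)=-0.3579, 0.2381×(-1.4351)=-0.3417, 0.0476×(-3.0445)=-0.1450, 0.2381×(-1.4351)=-0.3417, 0.0476×(-3.0445)=-0.1450.
Sum = -1.7662, so H' = 1.77.

1.77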